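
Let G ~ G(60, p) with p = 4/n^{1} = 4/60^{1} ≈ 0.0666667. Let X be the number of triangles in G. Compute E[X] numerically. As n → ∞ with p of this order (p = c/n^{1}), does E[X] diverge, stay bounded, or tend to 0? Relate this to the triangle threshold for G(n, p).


Number of potential triangles: C(60, 3) = 34220.
Each occurs with probability p³ ≈ (0.0666667)³ ≈ 2.96296296e-04.
By linearity: E[X] = C(60, 3)·p³ ≈ 34220 · 2.96296296e-04 ≈ 10.139259.
Here α = 1, so p = 4/n is exactly at the triangle threshold p ~ 1/n. Asymptotically E[X] → c³/6 = 4³/6 = 32/3 ≈ 10.666667, a bounded constant. In this regime the triangle count is asymptotically Poisson(c³/6).

E[X] ≈ 10.139259; in regime p = Θ(1/n^{1}) E[X] stays bounded (at the triangle threshold p ~ 1/n).


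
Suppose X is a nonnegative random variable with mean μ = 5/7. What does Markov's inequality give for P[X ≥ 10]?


μ = E[X] = 5/7, a = 10.
Markov: P[X ≥ 10] ≤ μ/a = (5/7)/10 = 1/14.
Numerically: ≈ 0.071.
(Since a = 10 > μ = 0.714, the bound 1/14 is < 1 and informative.)

P[X ≥ 10] ≤ 1/14 ≈ 0.071.


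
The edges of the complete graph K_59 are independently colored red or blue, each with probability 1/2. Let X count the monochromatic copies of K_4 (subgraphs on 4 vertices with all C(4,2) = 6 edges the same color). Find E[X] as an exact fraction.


Let X = Σ_S X_S over the C(59, 4) = 455126 subsets S of size 4, where X_S = 1 if the K_4 on S is monochromatic.
For a fixed S, the K_4 on S has C(4, 2) = 6 edges. P[all 6 edges red] = (1/2)^6, and likewise for blue, so P[monochromatic] = 2·(1/2)^6 = 2^{1 − 6} = 1/32.
By linearity of expectation: E[X] = C(59, 4) · 2^{1 − 6} = 455126 · 1/32 = 227563/16.
Numerically: E[X] ≈ 14222.687500.

E[X] = C(59,4)·2^(1−C(4,2)) = 227563/16 ≈ 14222.687500.


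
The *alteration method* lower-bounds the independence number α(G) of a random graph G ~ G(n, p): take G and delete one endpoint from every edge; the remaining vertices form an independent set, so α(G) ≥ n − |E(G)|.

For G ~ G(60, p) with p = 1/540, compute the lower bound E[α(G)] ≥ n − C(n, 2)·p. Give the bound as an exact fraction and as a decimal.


E[|E(G)|] = C(60, 2)·p = 1770 · (1/540) = 59/18.
E[α(G)] ≥ n − E[|E(G)|] = 60 − 59/18 = 1021/18.
Numerically: ≈ 56.722.
(This is only a lower bound; the true E[α(G)] may be larger.)

E[α(G)] ≥ 1021/18 ≈ 56.722.


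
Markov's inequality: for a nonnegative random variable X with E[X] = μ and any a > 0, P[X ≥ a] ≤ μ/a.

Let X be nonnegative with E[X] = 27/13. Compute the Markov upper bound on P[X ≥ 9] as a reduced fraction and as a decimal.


μ = E[X] = 27/13, a = 9.
Markov: P[X ≥ 9] ≤ μ/a = (27/13)/9 = 3/13.
Numerically: ≈ 0.23077.
(Since a = 9 > μ = 2.07692, the bound 3/13 is < 1 and informative.)

P[X ≥ 9] ≤ 3/13 ≈ 0.23077.


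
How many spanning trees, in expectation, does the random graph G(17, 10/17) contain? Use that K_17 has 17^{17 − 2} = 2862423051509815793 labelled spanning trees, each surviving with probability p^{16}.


K_17 has 17^{17 − 2} = 2862423051509815793 labelled spanning trees.
For each such spanning tree H, let X_H = 1 if all 16 edges of H are present in G. Then P[X_H = 1] = p^{16} = (10/17)^{16} = 10000000000000000/48661191875666868481.
By linearity: E[X] = Σ_H E[X_H] = 2862423051509815793 · p^{16} = 2862423051509815793 · 10000000000000000/48661191875666868481 = 10000000000000000/17.
Numerically: E[X] ≈ 5.88e+14.

E[X] = 2862423051509815793 · (10/17)^{16} = 10000000000000000/17 ≈ 5.88e+14.


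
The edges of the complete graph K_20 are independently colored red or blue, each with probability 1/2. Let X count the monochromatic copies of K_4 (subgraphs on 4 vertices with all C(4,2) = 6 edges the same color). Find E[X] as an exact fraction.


Let X = Σ_S X_S over the C(20, 4) = 4845 subsets S of size 4, where X_S = 1 if the K_4 on S is monochromatic.
For a fixed S, the K_4 on S has C(4, 2) = 6 edges. P[all 6 edges red] = (1/2)^6, and likewise for blue, so P[monochromatic] = 2·(1/2)^6 = 2^{1 − 6} = 1/32.
By linearity: E[X] = C(20, 4) · 2^{1 − 6} = 4845 · 1/32 = 4845/32.
Numerically: E[X] ≈ 151.40625.

E[X] = C(20,4)·2^(1−C(4,2)) = 4845/32 ≈ 151.40625.


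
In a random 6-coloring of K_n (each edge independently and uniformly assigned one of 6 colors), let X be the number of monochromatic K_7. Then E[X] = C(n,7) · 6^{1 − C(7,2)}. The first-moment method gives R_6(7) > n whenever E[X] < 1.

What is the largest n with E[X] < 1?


We need C(n, 7) · 6^{1 − 21} < 1, i.e. C(n, 7) < 6^{21 − 1} = 3656158440062976.
Check values of n near the boundary:
  n = 567: C(567, 7) = 3601671315933933; 3601671315933933 < 3656158440062976? YES
  n = 568: C(568, 7) = 3646611956239704; 3646611956239704 < 3656158440062976? YES
  n = 569: C(569, 7) = 3692032389858348; 3692032389858348 < 3656158440062976? NO
  n = 570: C(570, 7) = 3737936877831720; 3737936877831720 < 3656158440062976? NO
The largest n with C(n, 7) < 3656158440062976 is n = 568 (where E[X] = 16882462760369/16926659444736 ≈ 0.99739). Hence R_6(7) > 568, i.e. R_6(7) ≥ 569.

Largest n = 568; hence R_6(7) > 568.


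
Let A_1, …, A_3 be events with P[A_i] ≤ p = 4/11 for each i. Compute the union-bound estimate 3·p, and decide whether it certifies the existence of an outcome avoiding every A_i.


Union bound: P[∪_{i=1}^{3} A_i] ≤ Σ_i P[A_i] ≤ 3·p = 3·(4/11) = 12/11.
Numerically: 12/11 ≈ 1.0909.
Is 12/11 < 1? NO.
Since the bound 12/11 is ≥ 1, the union bound is uninformative here; it does NOT by itself certify existence.

3·p = 12/11 ≈ 1.0909; existence NOT certified by the union bound.


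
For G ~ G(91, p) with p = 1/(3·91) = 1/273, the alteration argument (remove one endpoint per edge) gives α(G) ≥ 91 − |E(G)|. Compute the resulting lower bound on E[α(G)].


E[|E(G)|] = C(91, 2)·p = 4095 · (1/273) = 15.
E[α(G)] ≥ n − E[|E(G)|] = 91 − 15 = 76.
Numerically: ≈ 76.0000.
(This is only a lower bound; the true E[α(G)] may be larger.)

E[α(G)] ≥ 76 ≈ 76.0000.


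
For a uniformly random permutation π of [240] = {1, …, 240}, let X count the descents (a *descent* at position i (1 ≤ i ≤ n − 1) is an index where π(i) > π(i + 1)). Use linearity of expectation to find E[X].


Write X = Σ X_I over i = 1, …, 239, with X_I the indicator of one descent.
There are 239 indicators.
For each fixed i, the pair (π(i), π(i+1)) is a uniformly random ordered pair of distinct values from {1, …, 240}; by symmetry P[π(i) > π(i+1)] = 1/2.
By linearity: E[X] = 239 · (1/2) = (240 − 1) · (1/2) = 239/2 ≈ 119.5000.

E[X] = 239/2 = 119.5000.


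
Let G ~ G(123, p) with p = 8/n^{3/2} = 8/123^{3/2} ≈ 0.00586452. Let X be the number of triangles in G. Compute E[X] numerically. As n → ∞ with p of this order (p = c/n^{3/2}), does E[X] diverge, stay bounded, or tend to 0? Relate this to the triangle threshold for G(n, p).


Number of potential triangles: C(123, 3) = 302621.
Each occurs with probability p³ ≈ (0.00586452)³ ≈ 2.01695849e-07.
By linearity: E[X] = C(123, 3)·p³ ≈ 302621 · 2.01695849e-07 ≈ 0.061037.
Since α = 3/2 > 1, p = c/n^{3/2} = o(1/n) is below the triangle threshold p ~ 1/n. Asymptotically E[X] ~ (c³/6)·n^{3(1−α)} = (8³/6)·n^{-1.5} → 0, so by Markov's inequality G has no triangles w.h.p.

E[X] ≈ 0.061037; in regime p = Θ(1/n^{3/2}) E[X] tends to 0 (below the triangle threshold p ~ 1/n).


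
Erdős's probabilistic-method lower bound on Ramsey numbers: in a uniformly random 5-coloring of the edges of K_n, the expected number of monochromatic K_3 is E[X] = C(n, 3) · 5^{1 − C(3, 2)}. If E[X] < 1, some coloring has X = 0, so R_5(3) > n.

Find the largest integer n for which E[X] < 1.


We need C(n, 3) · 5^{1 − 3} < 1, i.e. C(n, 3) < 5^{3 − 1} = 25.
Check values of n near the boundary:
  n = 5: C(5, 3) = 10; 10 < 25? YES
  n = 6: C(6, 3) = 20; 20 < 25? YES
  n = 7: C(7, 3) = 35; 35 < 25? NO
  n = 8: C(8, 3) = 56; 56 < 25? NO
The largest n with C(n, 3) < 25 is n = 6 (where E[X] = 4/5 ≈ 0.8000000). Hence R_5(3) > 6, i.e. R_5(3) ≥ 7.

Largest n = 6; hence R_5(3) > 6.


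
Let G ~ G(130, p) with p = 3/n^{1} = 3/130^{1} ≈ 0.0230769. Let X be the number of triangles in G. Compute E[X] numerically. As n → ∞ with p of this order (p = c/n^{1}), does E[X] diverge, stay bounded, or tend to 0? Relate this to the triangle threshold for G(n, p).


Number of potential triangles: C(130, 3) = 357760.
Each occurs with probability p³ ≈ (0.0230769)³ ≈ 1.22894857e-05.
By linearity: E[X] = C(130, 3)·p³ ≈ 357760 · 1.22894857e-05 ≈ 4.396686.
Here α = 1, so p = 3/n is exactly at the triangle threshold p ~ 1/n. Asymptotically E[X] → c³/6 = 3³/6 = 9/2 ≈ 4.500000, a bounded constant. In this regime the triangle count is asymptotically Poisson(c³/6).

E[X] ≈ 4.396686; in regime p = Θ(1/n^{1}) E[X] stays bounded (at the triangle threshold p ~ 1/n).


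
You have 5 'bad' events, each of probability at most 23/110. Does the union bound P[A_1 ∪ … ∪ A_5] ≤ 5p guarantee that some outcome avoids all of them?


Union bound: P[∪_{i=1}^{5} A_i] ≤ Σ_i P[A_i] ≤ 5·p = 5·(23/110) = 23/22.
Numerically: 23/22 ≈ 1.045455.
Is 23/22 < 1? NO.
Since the bound 23/22 is ≥ 1, the union bound is uninformative here; it does NOT by itself certify existence.

5·p = 23/22 ≈ 1.045455; existence NOT certified by the union bound.


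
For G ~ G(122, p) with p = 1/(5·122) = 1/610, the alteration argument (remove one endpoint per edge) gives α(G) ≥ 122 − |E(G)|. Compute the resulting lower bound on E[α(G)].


E[|E(G)|] = C(122, 2)·p = 7381 · (1/610) = 121/10.
E[α(G)] ≥ n − E[|E(G)|] = 122 − 121/10 = 1099/10.
Numerically: ≈ 109.900000.
(This is only a lower bound; the true E[α(G)] may be larger.)

E[α(G)] ≥ 1099/10 ≈ 109.900000.


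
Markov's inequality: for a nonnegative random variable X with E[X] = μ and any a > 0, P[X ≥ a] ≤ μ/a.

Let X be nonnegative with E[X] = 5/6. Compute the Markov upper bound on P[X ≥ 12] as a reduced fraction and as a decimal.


μ = E[X] = 5/6, a = 12.
Markov: P[X ≥ 12] ≤ μ/a = (5/6)/12 = 5/72.
Numerically: ≈ 0.06944.
(Since a = 12 > μ = 0.83333, the bound 5/72 is < 1 and informative.)

P[X ≥ 12] ≤ 5/72 ≈ 0.06944.


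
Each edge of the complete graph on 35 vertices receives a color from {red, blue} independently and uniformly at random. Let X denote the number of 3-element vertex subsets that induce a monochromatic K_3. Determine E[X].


Let X = Σ_S X_S over the C(35, 3) = 6545 subsets S of size 3, where X_S = 1 if the K_3 on S is monochromatic.
For a fixed S, the K_3 on S has C(3, 2) = 3 edges. P[all 3 edges red] = (1/2)^3, and likewise for blue, so P[monochromatic] = 2·(1/2)^3 = 2^{1 − 3} = 1/4.
Summing: E[X] = C(35, 3) · 2^{1 − 3} = 6545 · 1/4 = 6545/4.
Numerically: E[X] ≈ 1636.25000.

E[X] = C(35,3)·2^(1−C(3,2)) = 6545/4 ≈ 1636.25000.


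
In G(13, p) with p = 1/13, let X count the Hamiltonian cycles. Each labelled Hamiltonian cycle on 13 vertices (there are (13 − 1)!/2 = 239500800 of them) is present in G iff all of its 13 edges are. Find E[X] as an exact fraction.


K_13 has (13 − 1)!/2 = 239500800 labelled Hamiltonian cycles.
For each such Hamiltonian cycle H, let X_H = 1 if all 13 edges of H are present in G. Then P[X_H = 1] = p^{13} = (1/13)^{13} = 1/302875106592253.
By linearity: E[X] = Σ_H E[X_H] = 239500800 · p^{13} = 239500800 · 1/302875106592253 = 239500800/302875106592253.
Numerically: E[X] ≈ 7.908e-07.

E[X] = 239500800 · (1/13)^{13} = 239500800/302875106592253 ≈ 7.908e-07.


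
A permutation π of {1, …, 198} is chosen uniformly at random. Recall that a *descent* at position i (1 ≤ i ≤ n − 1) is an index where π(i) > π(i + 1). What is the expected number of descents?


Write X = Σ X_I over i = 1, …, 197, with X_I the indicator of one descent.
There are 197 indicators.
For each fixed i, the pair (π(i), π(i+1)) is a uniformly random ordered pair of distinct values from {1, …, 198}; by symmetry P[π(i) > π(i+1)] = 1/2.
By linearity: E[X] = 197 · (1/2) = (198 − 1) · (1/2) = 197/2 ≈ 98.50000.

E[X] = 197/2 = 98.50000.


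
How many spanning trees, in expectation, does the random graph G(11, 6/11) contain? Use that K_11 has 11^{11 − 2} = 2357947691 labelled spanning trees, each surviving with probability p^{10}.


K_11 has 11^{11 − 2} = 2357947691 labelled spanning trees.
For each such spanning tree H, let X_H = 1 if all 10 edges of H are present in G. Then P[X_H = 1] = p^{10} = (6/11)^{10} = 60466176/25937424601.
By linearity: E[X] = Σ_H E[X_H] = 2357947691 · p^{10} = 2357947691 · 60466176/25937424601 = 60466176/11.
Numerically: E[X] ≈ 5.49693e+06.

E[X] = 2357947691 · (6/11)^{10} = 60466176/11 ≈ 5.49693e+06.


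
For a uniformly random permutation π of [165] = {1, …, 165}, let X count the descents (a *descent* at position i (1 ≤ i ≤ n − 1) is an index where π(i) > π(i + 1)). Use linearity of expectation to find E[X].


Write X = Σ X_I over i = 1, …, 164, with X_I the indicator of one descent.
There are 164 indicators.
For each fixed i, the pair (π(i), π(i+1)) is a uniformly random ordered pair of distinct values from {1, …, 165}; by symmetry P[π(i) > π(i+1)] = 1/2.
By linearity: E[X] = 164 · (1/2) = (165 − 1) · (1/2) = 82 ≈ 82.000.

E[X] = 82 = 82.000.


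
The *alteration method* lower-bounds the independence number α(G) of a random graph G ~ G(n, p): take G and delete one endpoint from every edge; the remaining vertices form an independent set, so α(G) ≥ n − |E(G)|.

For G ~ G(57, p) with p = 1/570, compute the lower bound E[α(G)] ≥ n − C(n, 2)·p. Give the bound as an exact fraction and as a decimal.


E[|E(G)|] = C(57, 2)·p = 1596 · (1/570) = 14/5.
E[α(G)] ≥ n − E[|E(G)|] = 57 − 14/5 = 271/5.
Numerically: ≈ 54.200.
(This is only a lower bound; the true E[α(G)] may be larger.)

E[α(G)] ≥ 271/5 ≈ 54.200.


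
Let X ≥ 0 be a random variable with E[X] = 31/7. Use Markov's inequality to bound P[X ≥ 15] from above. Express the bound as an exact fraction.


μ = E[X] = 31/7, a = 15.
Markov: P[X ≥ 15] ≤ μ/a = (31/7)/15 = 31/105.
Numerically: ≈ 0.295.
(Since a = 15 > μ = 4.429, the bound 31/105 is < 1 and informative.)

P[X ≥ 15] ≤ 31/105 ≈ 0.295.


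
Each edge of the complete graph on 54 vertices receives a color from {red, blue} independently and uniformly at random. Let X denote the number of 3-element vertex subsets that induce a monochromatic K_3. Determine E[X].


Let X = Σ_S X_S over the C(54, 3) = 24804 subsets S of size 3, where X_S = 1 if the K_3 on S is monochromatic.
For a fixed S, the K_3 on S has C(3, 2) = 3 edges. P[all 3 edges red] = (1/2)^3, and likewise for blue, so P[monochromatic] = 2·(1/2)^3 = 2^{1 − 3} = 1/4.
By linearity: E[X] = C(54, 3) · 2^{1 − 3} = 24804 · 1/4 = 6201.
Numerically: E[X] ≈ 6201.0000.

E[X] = C(54,3)·2^(1−C(3,2)) = 6201 ≈ 6201.0000.


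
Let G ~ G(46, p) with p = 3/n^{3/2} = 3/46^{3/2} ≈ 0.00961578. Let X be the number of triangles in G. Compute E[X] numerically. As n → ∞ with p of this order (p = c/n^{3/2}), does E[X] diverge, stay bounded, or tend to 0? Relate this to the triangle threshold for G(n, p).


Number of potential triangles: C(46, 3) = 15180.
Each occurs with probability p³ ≈ (0.00961578)³ ≈ 8.89105960e-07.
By linearity: E[X] = C(46, 3)·p³ ≈ 15180 · 8.89105960e-07 ≈ 0.013497.
Since α = 3/2 > 1, p = c/n^{3/2} = o(1/n) is below the triangle threshold p ~ 1/n. Asymptotically E[X] ~ (c³/6)·n^{3(1−α)} = (3³/6)·n^{-1.5} → 0, so by Markov's inequality G has no triangles w.h.p.

E[X] ≈ 0.013497; in regime p = Θ(1/n^{3/2}) E[X] tends to 0 (below the triangle threshold p ~ 1/n).


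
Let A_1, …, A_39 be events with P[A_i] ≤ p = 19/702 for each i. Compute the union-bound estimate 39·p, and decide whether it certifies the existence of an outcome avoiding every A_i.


Union bound: P[∪_{i=1}^{39} A_i] ≤ Σ_i P[A_i] ≤ 39·p = 39·(19/702) = 19/18.
Numerically: 19/18 ≈ 1.055556.
Is 19/18 < 1? NO.
Since the bound 19/18 is ≥ 1, the union bound is uninformative here; it does NOT by itself certify existence.

39·p = 19/18 ≈ 1.055556; existence NOT certified by the union bound.


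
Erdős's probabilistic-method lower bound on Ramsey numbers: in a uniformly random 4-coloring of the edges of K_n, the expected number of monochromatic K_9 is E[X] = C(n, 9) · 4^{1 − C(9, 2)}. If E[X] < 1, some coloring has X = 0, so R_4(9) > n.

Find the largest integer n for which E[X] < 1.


We need C(n, 9) · 4^{1 − 36} < 1, i.e. C(n, 9) < 4^{36 − 1} = 1180591620717411303424.
Check values of n near the boundary:
  n = 913: C(913, 9) = 1167605542753639808390; 1167605542753639808390 < 1180591620717411303424? YES
  n = 914: C(914, 9) = 1179217089587653905932; 1179217089587653905932 < 1180591620717411303424? YES
  n = 915: C(915, 9) = 1190931166636537885130; 1190931166636537885130 < 1180591620717411303424? NO
  n = 916: C(916, 9) = 1202748565202942340440; 1202748565202942340440 < 1180591620717411303424? NO
The largest n with C(n, 9) < 1180591620717411303424 is n = 914 (where E[X] = 294804272396913476483/295147905179352825856 ≈ 0.999). Hence R_4(9) > 914, i.e. R_4(9) ≥ 915.

Largest n = 914; hence R_4(9) > 914.


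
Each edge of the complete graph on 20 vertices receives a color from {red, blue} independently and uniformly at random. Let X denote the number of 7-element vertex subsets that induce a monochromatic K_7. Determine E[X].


Let X = Σ_S X_S over the C(20, 7) = 77520 subsets S of size 7, where X_S = 1 if the K_7 on S is monochromatic.
For a fixed S, the K_7 on S has C(7, 2) = 21 edges. P[all 21 edges red] = (1/2)^21, and likewise for blue, so P[monochromatic] = 2·(1/2)^21 = 2^{1 − 21} = 1/1048576.
Summing: E[X] = C(20, 7) · 2^{1 − 21} = 77520 · 1/1048576 = 4845/65536.
Numerically: E[X] ≈ 0.074.

E[X] = C(20,7)·2^(1−C(7,2)) = 4845/65536 ≈ 0.074.


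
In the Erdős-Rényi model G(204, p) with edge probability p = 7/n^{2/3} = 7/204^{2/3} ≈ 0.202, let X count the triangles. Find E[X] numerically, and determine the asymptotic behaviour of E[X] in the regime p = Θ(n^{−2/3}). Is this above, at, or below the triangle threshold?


Number of potential triangles: C(204, 3) = 1394204.
Each occurs with probability p³ ≈ (0.202)³ ≈ 8.242022e-03.
By linearity: E[X] = C(204, 3)·p³ ≈ 1394204 · 8.242022e-03 ≈ 11491.0605.
Since α = 2/3 < 1, p = c/n^{2/3} ≫ 1/n is above the triangle threshold p ~ 1/n. Asymptotically E[X] ~ (c³/6)·n^{3(1−α)} = (7³/6)·n^{1} → ∞; triangles are abundant w.h.p.

E[X] ≈ 11491.0605; in regime p = Θ(1/n^{2/3}) E[X] diverges (above the triangle threshold p ~ 1/n).


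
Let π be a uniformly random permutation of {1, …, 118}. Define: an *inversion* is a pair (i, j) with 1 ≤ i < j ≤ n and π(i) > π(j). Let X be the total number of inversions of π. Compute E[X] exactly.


Write X = Σ X_I over the C(118, 2) = 6903 pairs i < j, with X_I the indicator of one inversion.
There are 6903 indicators.
For each fixed pair i < j, the values π(i) and π(j) are two distinct elements of {1, …, 118} in uniformly random order; by symmetry P[π(i) > π(j)] = 1/2.
By linearity: E[X] = 6903 · (1/2) = C(118, 2) · (1/2) = 6903/2 = 6903/2 ≈ 3451.50000.

E[X] = 6903/2 = 3451.50000.


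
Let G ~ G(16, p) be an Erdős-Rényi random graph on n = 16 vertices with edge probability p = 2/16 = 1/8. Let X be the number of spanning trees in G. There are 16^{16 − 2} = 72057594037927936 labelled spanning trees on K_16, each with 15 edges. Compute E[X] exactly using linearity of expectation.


K_16 has 16^{16 − 2} = 72057594037927936 labelled spanning trees.
For each such spanning tree H, let X_H = 1 if all 15 edges of H are present in G. Then P[X_H = 1] = p^{15} = (1/8)^{15} = 1/35184372088832.
Summing the indicators: E[X] = Σ_H E[X_H] = 72057594037927936 · p^{15} = 72057594037927936 · 1/35184372088832 = 2048.
Numerically: E[X] ≈ 2.05e+03.

E[X] = 72057594037927936 · (1/8)^{15} = 2048 ≈ 2.05e+03.


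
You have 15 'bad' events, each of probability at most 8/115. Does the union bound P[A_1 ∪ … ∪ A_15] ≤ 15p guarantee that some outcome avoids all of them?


Union bound: P[∪_{i=1}^{15} A_i] ≤ Σ_i P[A_i] ≤ 15·p = 15·(8/115) = 24/23.
Numerically: 24/23 ≈ 1.0435.
Is 24/23 < 1? NO.
Since the bound 24/23 is ≥ 1, the union bound is uninformative here; it does NOT by itself certify existence.

15·p = 24/23 ≈ 1.0435; existence NOT certified by the union bound.


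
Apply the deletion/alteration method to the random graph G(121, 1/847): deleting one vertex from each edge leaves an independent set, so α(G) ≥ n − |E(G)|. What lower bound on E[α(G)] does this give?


E[|E(G)|] = C(121, 2)·p = 7260 · (1/847) = 60/7.
E[α(G)] ≥ n − E[|E(G)|] = 121 − 60/7 = 787/7.
Numerically: ≈ 112.429.
(This is only a lower bound; the true E[α(G)] may be larger.)

E[α(G)] ≥ 787/7 ≈ 112.429.


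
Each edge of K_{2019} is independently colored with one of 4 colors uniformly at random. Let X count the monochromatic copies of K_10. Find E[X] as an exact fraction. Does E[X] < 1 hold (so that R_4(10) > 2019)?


E[X] = C(2019, 10) · 4^{1 − 45} = 303322949179835278009229628 · 4^{−44} = 303322949179835278009229628/309485009821345068724781056.
As a reduced fraction: E[X] = 75830737294958819502307407/77371252455336267181195264 ≈ 0.980.
Is E[X] < 1? YES.
Since E[X] < 1, there exists a 4-coloring of K_{2019} with no monochromatic K_10; hence R_4(10) > 2019.

E[X] = 75830737294958819502307407/77371252455336267181195264 ≈ 0.980; E[X] < 1, so R_4(10) > 2019.


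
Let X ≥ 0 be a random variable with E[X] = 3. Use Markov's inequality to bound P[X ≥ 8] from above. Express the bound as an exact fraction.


μ = E[X] = 3, a = 8.
Markov: P[X ≥ 8] ≤ μ/a = (3)/8 = 3/8.
Numerically: ≈ 0.3750.
(Since a = 8 > μ = 3.0000, the bound 3/8 is < 1 and informative.)

P[X ≥ 8] ≤ 3/8 ≈ 0.3750.


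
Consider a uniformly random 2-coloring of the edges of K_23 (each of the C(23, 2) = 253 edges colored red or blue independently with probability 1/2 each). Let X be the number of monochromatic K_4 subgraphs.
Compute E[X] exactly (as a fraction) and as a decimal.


Let X = Σ_S X_S over the C(23, 4) = 8855 subsets S of size 4, where X_S = 1 if the K_4 on S is monochromatic.
For a fixed S, the K_4 on S has C(4, 2) = 6 edges. P[all 6 edges red] = (1/2)^6, and likewise for blue, so P[monochromatic] = 2·(1/2)^6 = 2^{1 − 6} = 1/32.
By linearity: E[X] = C(23, 4) · 2^{1 − 6} = 8855 · 1/32 = 8855/32.
Numerically: E[X] ≈ 276.718750.

E[X] = C(23,4)·2^(1−C(4,2)) = 8855/32 ≈ 276.718750.


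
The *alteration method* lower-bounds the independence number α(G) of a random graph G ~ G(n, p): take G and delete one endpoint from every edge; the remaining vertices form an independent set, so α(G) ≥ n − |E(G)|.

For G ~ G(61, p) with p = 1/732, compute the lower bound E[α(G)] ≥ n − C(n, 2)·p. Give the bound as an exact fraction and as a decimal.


E[|E(G)|] = C(61, 2)·p = 1830 · (1/732) = 5/2.
E[α(G)] ≥ n − E[|E(G)|] = 61 − 5/2 = 117/2.
Numerically: ≈ 58.5000.
(This is only a lower bound; the true E[α(G)] may be larger.)

E[α(G)] ≥ 117/2 ≈ 58.5000.


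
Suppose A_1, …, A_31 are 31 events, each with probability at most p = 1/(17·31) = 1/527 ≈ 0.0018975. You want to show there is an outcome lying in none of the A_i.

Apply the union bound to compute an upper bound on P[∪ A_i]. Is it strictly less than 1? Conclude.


Union bound: P[∪_{i=1}^{31} A_i] ≤ Σ_i P[A_i] ≤ 31·p = 31·(1/527) = 1/17.
Numerically: 1/17 ≈ 0.0588235.
Is 1/17 < 1? YES.
Since P[∪ A_i] ≤ 1/17 < 1, the complement has P[∩ A_i^c] ≥ 1 − 1/17 = 16/17 > 0, so some outcome avoids every A_i.

31·p = 1/17 ≈ 0.0588235; existence CERTIFIED by the union bound.


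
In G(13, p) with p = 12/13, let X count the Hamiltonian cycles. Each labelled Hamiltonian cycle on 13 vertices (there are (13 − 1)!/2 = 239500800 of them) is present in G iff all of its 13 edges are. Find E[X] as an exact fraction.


K_13 has (13 − 1)!/2 = 239500800 labelled Hamiltonian cycles.
For each such Hamiltonian cycle H, let X_H = 1 if all 13 edges of H are present in G. Then P[X_H = 1] = p^{13} = (12/13)^{13} = 106993205379072/302875106592253.
By linearity of expectation: E[X] = Σ_H E[X_H] = 239500800 · p^{13} = 239500800 · 106993205379072/302875106592253 = 25624958282852047257600/302875106592253.
Numerically: E[X] ≈ 8.46e+07.

E[X] = 239500800 · (12/13)^{13} = 25624958282852047257600/302875106592253 ≈ 8.46e+07.


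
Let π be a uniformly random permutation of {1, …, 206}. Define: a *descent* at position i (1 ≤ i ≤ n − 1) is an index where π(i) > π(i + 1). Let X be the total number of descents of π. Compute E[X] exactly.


Write X = Σ X_I over i = 1, …, 205, with X_I the indicator of one descent.
There are 205 indicators.
For each fixed i, the pair (π(i), π(i+1)) is a uniformly random ordered pair of distinct values from {1, …, 206}; by symmetry P[π(i) > π(i+1)] = 1/2.
By linearity: E[X] = 205 · (1/2) = (206 − 1) · (1/2) = 205/2 ≈ 102.500.

E[X] = 205/2 = 102.500.


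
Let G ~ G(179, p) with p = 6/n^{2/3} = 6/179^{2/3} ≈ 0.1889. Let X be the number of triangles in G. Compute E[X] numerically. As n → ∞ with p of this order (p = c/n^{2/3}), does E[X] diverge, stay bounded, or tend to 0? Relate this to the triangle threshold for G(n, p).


Number of potential triangles: C(179, 3) = 939929.
Each occurs with probability p³ ≈ (0.1889)³ ≈ 6.741363e-03.
By linearity: E[X] = C(179, 3)·p³ ≈ 939929 · 6.741363e-03 ≈ 6336.4022.
Since α = 2/3 < 1, p = c/n^{2/3} ≫ 1/n is above the triangle threshold p ~ 1/n. Asymptotically E[X] ~ (c³/6)·n^{3(1−α)} = (6³/6)·n^{1} → ∞; triangles are abundant w.h.p.

E[X] ≈ 6336.4022; in regime p = Θ(1/n^{2/3}) E[X] diverges (above the triangle threshold p ~ 1/n).


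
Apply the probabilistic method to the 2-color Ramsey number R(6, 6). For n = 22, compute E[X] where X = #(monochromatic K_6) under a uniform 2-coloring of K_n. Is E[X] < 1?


E[X] = C(22, 6) · 2^{1 − 15} = 74613 · 2^{−14} = 74613/16384.
As a reduced fraction: E[X] = 74613/16384 ≈ 4.55402.
Is E[X] < 1? NO.
Since E[X] ≥ 1, the first-moment bound is inconclusive at n = 22; it does NOT by itself certify R(6, 6) > 22.

E[X] = 74613/16384 ≈ 4.55402; E[X] ≥ 1; first-moment method inconclusive here.


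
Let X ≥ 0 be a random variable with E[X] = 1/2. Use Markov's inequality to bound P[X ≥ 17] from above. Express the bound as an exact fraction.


μ = E[X] = 1/2, a = 17.
Markov: P[X ≥ 17] ≤ μ/a = (1/2)/17 = 1/34.
Numerically: ≈ 0.02941.
(Since a = 17 > μ = 0.50000, the bound 1/34 is < 1 and informative.)

P[X ≥ 17] ≤ 1/34 ≈ 0.02941.


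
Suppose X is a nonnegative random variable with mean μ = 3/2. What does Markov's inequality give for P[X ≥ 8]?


μ = E[X] = 3/2, a = 8.
Markov: P[X ≥ 8] ≤ μ/a = (3/2)/8 = 3/16.
Numerically: ≈ 0.18750.
(Since a = 8 > μ = 1.50000, the bound 3/16 is < 1 and informative.)

P[X ≥ 8] ≤ 3/16 ≈ 0.18750.


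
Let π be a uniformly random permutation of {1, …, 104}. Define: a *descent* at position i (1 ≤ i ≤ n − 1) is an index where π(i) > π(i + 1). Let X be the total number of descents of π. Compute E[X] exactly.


Write X = Σ X_I over i = 1, …, 103, with X_I the indicator of one descent.
There are 103 indicators.
For each fixed i, the pair (π(i), π(i+1)) is a uniformly random ordered pair of distinct values from {1, …, 104}; by symmetry P[π(i) > π(i+1)] = 1/2.
By linearity: E[X] = 103 · (1/2) = (104 − 1) · (1/2) = 103/2 ≈ 51.500.

E[X] = 103/2 = 51.500.


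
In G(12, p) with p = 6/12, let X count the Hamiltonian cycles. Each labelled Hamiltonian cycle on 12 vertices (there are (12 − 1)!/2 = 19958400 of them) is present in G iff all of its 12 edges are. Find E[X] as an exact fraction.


K_12 has (12 − 1)!/2 = 19958400 labelled Hamiltonian cycles.
For each such Hamiltonian cycle H, let X_H = 1 if all 12 edges of H are present in G. Then P[X_H = 1] = p^{12} = (1/2)^{12} = 1/4096.
By linearity of expectation: E[X] = Σ_H E[X_H] = 19958400 · p^{12} = 19958400 · 1/4096 = 155925/32.
Numerically: E[X] ≈ 4872.66.

E[X] = 19958400 · (1/2)^{12} = 155925/32 ≈ 4872.66.


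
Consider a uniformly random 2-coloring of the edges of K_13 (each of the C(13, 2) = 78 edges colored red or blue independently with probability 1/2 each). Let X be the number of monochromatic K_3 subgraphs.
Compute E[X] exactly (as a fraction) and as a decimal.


Let X = Σ_S X_S over the C(13, 3) = 286 subsets S of size 3, where X_S = 1 if the K_3 on S is monochromatic.
For a fixed S, the K_3 on S has C(3, 2) = 3 edges. P[all 3 edges red] = (1/2)^3, and likewise for blue, so P[monochromatic] = 2·(1/2)^3 = 2^{1 − 3} = 1/4.
Summing: E[X] = C(13, 3) · 2^{1 − 3} = 286 · 1/4 = 143/2.
Numerically: E[X] ≈ 71.500000.

E[X] = C(13,3)·2^(1−C(3,2)) = 143/2 ≈ 71.500000.


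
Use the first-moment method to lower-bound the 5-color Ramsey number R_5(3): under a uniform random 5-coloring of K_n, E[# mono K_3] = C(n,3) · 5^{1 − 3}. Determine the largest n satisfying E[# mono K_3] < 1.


We need C(n, 3) · 5^{1 − 3} < 1, i.e. C(n, 3) < 5^{3 − 1} = 25.
Check values of n near the boundary:
  n = 4: C(4, 3) = 4; 4 < 25? YES
  n = 5: C(5, 3) = 10; 10 < 25? YES
  n = 6: C(6, 3) = 20; 20 < 25? YES
  n = 7: C(7, 3) = 35; 35 < 25? NO
  n = 8: C(8, 3) = 56; 56 < 25? NO
  n = 9: C(9, 3) = 84; 84 < 25? NO
The largest n with C(n, 3) < 25 is n = 6 (where E[X] = 4/5 ≈ 0.8000). Hence R_5(3) > 6, i.e. R_5(3) ≥ 7.

Largest n = 6; hence R_5(3) > 6.


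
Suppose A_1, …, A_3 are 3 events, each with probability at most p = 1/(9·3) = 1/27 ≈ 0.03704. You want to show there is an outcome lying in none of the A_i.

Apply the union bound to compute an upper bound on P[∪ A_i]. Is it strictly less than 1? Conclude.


Union bound: P[∪_{i=1}^{3} A_i] ≤ Σ_i P[A_i] ≤ 3·p = 3·(1/27) = 1/9.
Numerically: 1/9 ≈ 0.11111.
Is 1/9 < 1? YES.
Since P[∪ A_i] ≤ 1/9 < 1, the complement has P[∩ A_i^c] ≥ 1 − 1/9 = 8/9 > 0, so some outcome avoids every A_i.

3·p = 1/9 ≈ 0.11111; existence CERTIFIED by the union bound.


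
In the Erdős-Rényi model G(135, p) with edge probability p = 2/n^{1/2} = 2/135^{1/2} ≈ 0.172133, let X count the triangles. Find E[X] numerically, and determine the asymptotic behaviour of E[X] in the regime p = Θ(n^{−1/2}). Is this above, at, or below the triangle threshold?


Number of potential triangles: C(135, 3) = 400995.
Each occurs with probability p³ ≈ (0.172133)³ ≈ 5.10022498e-03.
By linearity: E[X] = C(135, 3)·p³ ≈ 400995 · 5.10022498e-03 ≈ 2045.164717.
Since α = 1/2 < 1, p = c/n^{1/2} ≫ 1/n is above the triangle threshold p ~ 1/n. Asymptotically E[X] ~ (c³/6)·n^{3(1−α)} = (2³/6)·n^{1.5} → ∞; triangles are abundant w.h.p.

E[X] ≈ 2045.164717; in regime p = Θ(1/n^{1/2}) E[X] diverges (above the triangle threshold p ~ 1/n).


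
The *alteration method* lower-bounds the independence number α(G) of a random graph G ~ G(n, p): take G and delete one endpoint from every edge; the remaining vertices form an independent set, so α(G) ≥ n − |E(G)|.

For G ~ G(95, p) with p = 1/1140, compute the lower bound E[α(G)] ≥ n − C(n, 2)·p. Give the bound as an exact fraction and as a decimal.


E[|E(G)|] = C(95, 2)·p = 4465 · (1/1140) = 47/12.
E[α(G)] ≥ n − E[|E(G)|] = 95 − 47/12 = 1093/12.
Numerically: ≈ 91.083333.
(This is only a lower bound; the true E[α(G)] may be larger.)

E[α(G)] ≥ 1093/12 ≈ 91.083333.


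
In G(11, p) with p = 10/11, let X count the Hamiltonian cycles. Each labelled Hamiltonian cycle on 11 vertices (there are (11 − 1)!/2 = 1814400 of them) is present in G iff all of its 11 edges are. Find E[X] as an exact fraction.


K_11 has (11 − 1)!/2 = 1814400 labelled Hamiltonian cycles.
For each such Hamiltonian cycle H, let X_H = 1 if all 11 edges of H are present in G. Then P[X_H = 1] = p^{11} = (10/11)^{11} = 100000000000/285311670611.
Summing the indicators: E[X] = Σ_H E[X_H] = 1814400 · p^{11} = 1814400 · 100000000000/285311670611 = 181440000000000000/285311670611.
Numerically: E[X] ≈ 6.359e+05.

E[X] = 1814400 · (10/11)^{11} = 181440000000000000/285311670611 ≈ 6.359e+05.


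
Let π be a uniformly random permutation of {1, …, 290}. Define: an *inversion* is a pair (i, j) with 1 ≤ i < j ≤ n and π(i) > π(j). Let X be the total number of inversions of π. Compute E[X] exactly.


Write X = Σ X_I over the C(290, 2) = 41905 pairs i < j, with X_I the indicator of one inversion.
There are 41905 indicators.
For each fixed pair i < j, the values π(i) and π(j) are two distinct elements of {1, …, 290} in uniformly random order; by symmetry P[π(i) > π(j)] = 1/2.
By linearity: E[X] = 41905 · (1/2) = C(290, 2) · (1/2) = 41905/2 = 41905/2 ≈ 20952.5000.

E[X] = 41905/2 = 20952.5000.


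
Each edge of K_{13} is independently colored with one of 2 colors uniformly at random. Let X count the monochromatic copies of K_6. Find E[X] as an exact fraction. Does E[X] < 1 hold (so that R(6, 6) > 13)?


E[X] = C(13, 6) · 2^{1 − 15} = 1716 · 2^{−14} = 1716/16384.
As a reduced fraction: E[X] = 429/4096 ≈ 0.104736.
Is E[X] < 1? YES.
Since E[X] < 1, there exists a 2-coloring of K_{13} with no monochromatic K_6; hence R(6, 6) > 13.

E[X] = 429/4096 ≈ 0.104736; E[X] < 1, so R(6, 6) > 13.


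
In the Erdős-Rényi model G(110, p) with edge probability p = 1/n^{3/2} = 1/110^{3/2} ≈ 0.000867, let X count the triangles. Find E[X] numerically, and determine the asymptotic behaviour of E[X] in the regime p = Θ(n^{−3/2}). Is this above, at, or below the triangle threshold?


Number of potential triangles: C(110, 3) = 215820.
Each occurs with probability p³ ≈ (0.000867)³ ≈ 6.51228e-10.
By linearity: E[X] = C(110, 3)·p³ ≈ 215820 · 6.51228e-10 ≈ 0.000.
Since α = 3/2 > 1, p = c/n^{3/2} = o(1/n) is below the triangle threshold p ~ 1/n. Asymptotically E[X] ~ (c³/6)·n^{3(1−α)} = (1³/6)·n^{-1.5} → 0, so by Markov's inequality G has no triangles w.h.p.

E[X] ≈ 0.000; in regime p = Θ(1/n^{3/2}) E[X] tends to 0 (below the triangle threshold p ~ 1/n).


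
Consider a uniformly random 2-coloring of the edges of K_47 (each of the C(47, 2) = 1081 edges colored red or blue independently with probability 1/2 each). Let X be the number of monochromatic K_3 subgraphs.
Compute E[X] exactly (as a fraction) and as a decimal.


Let X = Σ_S X_S over the C(47, 3) = 16215 subsets S of size 3, where X_S = 1 if the K_3 on S is monochromatic.
For a fixed S, the K_3 on S has C(3, 2) = 3 edges. P[all 3 edges red] = (1/2)^3, and likewise for blue, so P[monochromatic] = 2·(1/2)^3 = 2^{1 − 3} = 1/4.
By linearity: E[X] = C(47, 3) · 2^{1 − 3} = 16215 · 1/4 = 16215/4.
Numerically: E[X] ≈ 4053.75000.

E[X] = C(47,3)·2^(1−C(3,2)) = 16215/4 ≈ 4053.75000.


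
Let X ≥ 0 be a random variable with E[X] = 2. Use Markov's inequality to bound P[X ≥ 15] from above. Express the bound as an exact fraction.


μ = E[X] = 2, a = 15.
Markov: P[X ≥ 15] ≤ μ/a = (2)/15 = 2/15.
Numerically: ≈ 0.133333.
(Since a = 15 > μ = 2.000000, the bound 2/15 is < 1 and informative.)

P[X ≥ 15] ≤ 2/15 ≈ 0.133333.


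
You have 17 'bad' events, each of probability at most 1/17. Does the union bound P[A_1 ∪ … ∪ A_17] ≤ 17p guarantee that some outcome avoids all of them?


Union bound: P[∪_{i=1}^{17} A_i] ≤ Σ_i P[A_i] ≤ 17·p = 17·(1/17) = 1.
Numerically: 1 ≈ 1.000.
Is 1 < 1? NO.
Since the bound 1 is ≥ 1, the union bound is uninformative here; it does NOT by itself certify existence.

17·p = 1 ≈ 1.000; existence NOT certified by the union bound.


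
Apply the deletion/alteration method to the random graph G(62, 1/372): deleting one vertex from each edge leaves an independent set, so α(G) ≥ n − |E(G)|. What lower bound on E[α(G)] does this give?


E[|E(G)|] = C(62, 2)·p = 1891 · (1/372) = 61/12.
E[α(G)] ≥ n − E[|E(G)|] = 62 − 61/12 = 683/12.
Numerically: ≈ 56.91667.
(This is only a lower bound; the true E[α(G)] may be larger.)

E[α(G)] ≥ 683/12 ≈ 56.91667.


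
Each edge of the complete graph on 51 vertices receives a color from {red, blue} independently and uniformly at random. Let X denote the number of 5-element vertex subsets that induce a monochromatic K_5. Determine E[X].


Let X = Σ_S X_S over the C(51, 5) = 2349060 subsets S of size 5, where X_S = 1 if the K_5 on S is monochromatic.
For a fixed S, the K_5 on S has C(5, 2) = 10 edges. P[all 10 edges red] = (1/2)^10, and likewise for blue, so P[monochromatic] = 2·(1/2)^10 = 2^{1 − 10} = 1/512.
Summing: E[X] = C(51, 5) · 2^{1 − 10} = 2349060 · 1/512 = 587265/128.
Numerically: E[X] ≈ 4588.0078.

E[X] = C(51,5)·2^(1−C(5,2)) = 587265/128 ≈ 4588.0078.


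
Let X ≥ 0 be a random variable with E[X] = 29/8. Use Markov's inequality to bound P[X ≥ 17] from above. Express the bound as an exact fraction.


μ = E[X] = 29/8, a = 17.
Markov: P[X ≥ 17] ≤ μ/a = (29/8)/17 = 29/136.
Numerically: ≈ 0.2132.
(Since a = 17 > μ = 3.6250, the bound 29/136 is < 1 and informative.)

P[X ≥ 17] ≤ 29/136 ≈ 0.2132.


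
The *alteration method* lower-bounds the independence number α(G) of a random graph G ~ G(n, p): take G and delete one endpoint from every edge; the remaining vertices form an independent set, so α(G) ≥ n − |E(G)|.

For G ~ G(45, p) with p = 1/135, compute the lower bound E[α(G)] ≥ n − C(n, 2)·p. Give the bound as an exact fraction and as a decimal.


E[|E(G)|] = C(45, 2)·p = 990 · (1/135) = 22/3.
E[α(G)] ≥ n − E[|E(G)|] = 45 − 22/3 = 113/3.
Numerically: ≈ 37.66667.
(This is only a lower bound; the true E[α(G)] may be larger.)

E[α(G)] ≥ 113/3 ≈ 37.66667.


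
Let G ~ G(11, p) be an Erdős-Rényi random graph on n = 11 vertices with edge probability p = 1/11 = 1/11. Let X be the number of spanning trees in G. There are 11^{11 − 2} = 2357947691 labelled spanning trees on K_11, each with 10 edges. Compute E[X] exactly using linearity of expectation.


K_11 has 11^{11 − 2} = 2357947691 labelled spanning trees.
For each such spanning tree H, let X_H = 1 if all 10 edges of H are present in G. Then P[X_H = 1] = p^{10} = (1/11)^{10} = 1/25937424601.
By linearity: E[X] = Σ_H E[X_H] = 2357947691 · p^{10} = 2357947691 · 1/25937424601 = 1/11.
Numerically: E[X] ≈ 0.0909091.

E[X] = 2357947691 · (1/11)^{10} = 1/11 ≈ 0.0909091.


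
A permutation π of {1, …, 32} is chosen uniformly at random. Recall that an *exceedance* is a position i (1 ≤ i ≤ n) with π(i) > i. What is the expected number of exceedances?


Write X = Σ_{i=1}^{32} X_i, where X_i = 1_{π(i) > i}.
For each fixed i, π(i) is uniform over {1, …, 32} (marginal of a uniform permutation), so P[π(i) > i] = (n − i)/n. Summing: Σ_{i=1}^{32} (n − i)/n = (0 + 1 + … + 31)/32 = 32(32 − 1)/(2·32) = (32 − 1)/2.
Hence E[X] = Σ_{i=1}^{32} (32 − i)/32 = 31/2 ≈ 15.5000.

E[X] = 31/2 = 15.5000.


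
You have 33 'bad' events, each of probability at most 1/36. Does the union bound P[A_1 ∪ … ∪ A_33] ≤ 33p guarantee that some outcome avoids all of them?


Union bound: P[∪_{i=1}^{33} A_i] ≤ Σ_i P[A_i] ≤ 33·p = 33·(1/36) = 11/12.
Numerically: 11/12 ≈ 0.9167.
Is 11/12 < 1? YES.
Since P[∪ A_i] ≤ 11/12 < 1, the complement has P[∩ A_i^c] ≥ 1 − 11/12 = 1/12 > 0, so some outcome avoids every A_i.

33·p = 11/12 ≈ 0.9167; existence CERTIFIED by the union bound.


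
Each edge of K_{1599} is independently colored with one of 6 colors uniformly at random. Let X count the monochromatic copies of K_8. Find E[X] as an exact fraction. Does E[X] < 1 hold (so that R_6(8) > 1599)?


E[X] = C(1599, 8) · 6^{1 − 28} = 1041478627524184359081 · 6^{−27} = 1041478627524184359081/1023490369077469249536.
As a reduced fraction: E[X] = 38573282500895717003/37907050706572935168 ≈ 1.018.
Is E[X] < 1? NO.
Since E[X] ≥ 1, the first-moment bound is inconclusive at n = 1599; it does NOT by itself certify R_6(8) > 1599.

E[X] = 38573282500895717003/37907050706572935168 ≈ 1.018; E[X] ≥ 1; first-moment method inconclusive here.
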